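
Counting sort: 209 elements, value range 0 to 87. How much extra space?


n = 209 (output array)
k = 88 (count array for 88 distinct values)
Extra space = 209 + 88 = 297


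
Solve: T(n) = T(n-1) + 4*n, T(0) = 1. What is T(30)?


Expanding the recurrence:
T(30) = T(29) + 4*30
       = T(28) + 4*29 + 4*30
       ...
       = T(0) + 4*(1 + 2 + ... + 30)
       = 1 + 4 * 30*31/2
       = 1 + 4 * 465
       = 1 + 1860 = 1861


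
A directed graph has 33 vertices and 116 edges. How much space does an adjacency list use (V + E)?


Adjacency list: one list head per vertex + one entry per edge
Vertex heads: 33
Edge entries: 116
Total = 33 + 116 = 149


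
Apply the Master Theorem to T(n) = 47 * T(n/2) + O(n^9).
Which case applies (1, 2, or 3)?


The Master Theorem: T(n) = a*T(n/b) + O(n^c)
  a = 47, b = 2, c = 9
log_b(a) = log_2(47) ~ 5.555
Compare b^c with a: 2^9 = 512 > 47, so c > log_b(a).
Since c > log_b(a), Case 3 applies.
T(n) = O(n^9)
Master Theorem case = 3


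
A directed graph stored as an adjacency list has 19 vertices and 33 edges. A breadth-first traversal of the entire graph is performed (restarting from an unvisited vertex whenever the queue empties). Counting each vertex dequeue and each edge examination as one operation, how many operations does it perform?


A full BFS traversal dequeues each vertex once and examines each edge once.
Vertex visits: 19
Edge visits: 33
V + E = 19 + 33 = 52


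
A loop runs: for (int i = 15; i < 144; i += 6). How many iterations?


Loop starts at i = 15, increments by 6, stops when i >= 144.
Number of iterations = ceil((144 - 15) / 6)
= ceil(129 / 6)
= 22


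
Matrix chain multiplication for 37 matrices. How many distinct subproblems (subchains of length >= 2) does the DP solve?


Subproblems are indexed by (i, j) where i < j.
Number of such pairs = n*(n-1)/2
= 37 * 36 / 2
= 666


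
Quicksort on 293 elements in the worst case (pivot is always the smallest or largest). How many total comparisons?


In the worst case, each partition step picks the worst pivot:
  Partition 1: 292 comparisons (n-1 elements to compare)
  Partition 2: 291 comparisons
  Partition 3: 290 comparisons
  Partition 4: 289 comparisons
  Partition 5: 288 comparisons
  ...
  Last partition: 0 comparisons
Total = (n-1) + (n-2) + ... + 1 + 0 = n*(n-1)/2
= 293*292/2 = 42778


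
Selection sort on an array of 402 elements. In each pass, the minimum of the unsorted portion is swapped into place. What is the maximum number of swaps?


Selection sort performs one swap per pass:
  Pass 1: find min in positions 0 to 401, swap with position 0
  Pass 2: find min in positions 1 to 401, swap with position 1
  Pass 3: find min in positions 2 to 401, swap with position 2
  Pass 4: find min in positions 3 to 401, swap with position 3
  Pass 5: find min in positions 4 to 401, swap with position 4
  ... (396 more passes)
Total passes (and swaps) = n - 1 = 402 - 1 = 401


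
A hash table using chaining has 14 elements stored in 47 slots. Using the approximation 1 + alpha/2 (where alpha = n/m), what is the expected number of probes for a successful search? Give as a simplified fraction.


Load factor alpha = n/m = 14/47
Expected probes = 1 + alpha/2 = 1 + 14/(2*47)
= 1 + 14/94
= 94/94 + 14/94
= 108/94
Simplify: 54/47


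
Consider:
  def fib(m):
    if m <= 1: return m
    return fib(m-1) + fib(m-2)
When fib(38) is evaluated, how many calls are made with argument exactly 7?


Let N(m) = number of times fib(m) is called while evaluating fib(38).
N(38) = 1 (the initial call).
N(37) = 1 (only fib(38) calls it).
For 1 <= m <= 36: fib(m) is called by fib(m+1) and fib(m+2), so
  N(m) = N(m+1) + N(m+2).
fib(0) is called only by fib(2), so N(0) = N(2).
Walk down from m=38:
  N(38)=1, N(37)=1, N(36)=2, N(35)=3, N(34)=5, N(33)=8, N(32)=13, N(31)=21, N(30)=34, N(29)=55, N(28)=89, N(27)=144, N(26)=233, N(25)=377, N(24)=610, N(23)=987, N(22)=1597, N(21)=2584, N(20)=4181, N(19)=6765, N(18)=10946, N(17)=17711, N(16)=28657, N(15)=46368, N(14)=75025, N(13)=121393, N(12)=196418, N(11)=317811, N(10)=514229, N(9)=832040, N(8)=1346269, N(7)=2178309
N(7) = 2178309


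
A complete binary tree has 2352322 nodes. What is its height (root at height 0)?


In a complete binary tree, level k holds nodes 2^k .. 2^(k+1)-1 (1-indexed).
Height = floor(log2(n)) = floor(log2(2352322)) = 21
Check: 2^21 = 2097152 <= 2352322 < 4194304 = 2^22


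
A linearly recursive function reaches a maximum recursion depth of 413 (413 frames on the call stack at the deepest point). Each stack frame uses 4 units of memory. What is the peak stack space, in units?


Maximum recursion depth = 413 frames
Memory per frame = 4 units
Total stack space = depth * frame_size
= 413 * 4 = 1652


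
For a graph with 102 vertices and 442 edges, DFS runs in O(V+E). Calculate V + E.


A full DFS traversal visits each vertex once and examines each edge once.
V = 102
E = 442
Sum = 102 + 442 = 544


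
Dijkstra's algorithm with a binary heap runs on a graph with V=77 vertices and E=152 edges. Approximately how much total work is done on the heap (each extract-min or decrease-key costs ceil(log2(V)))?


Dijkstra with a binary heap: each vertex is extracted once, each edge may relax once.
Each heap operation costs O(log V).
V + E = 77 + 152 = 229
ceil(log2(77)) = 7 (since 2^6 = 64 < 77 <= 128 = 2^7)
Total heap work = (V+E) * ceil(log2(V)) = 229 * 7 = 1603


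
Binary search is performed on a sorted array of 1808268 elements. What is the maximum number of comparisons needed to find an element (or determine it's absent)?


Binary search halves the search space each comparison:
  Step 1: search space = 1808268 -> 904134
  Step 2: search space = 904134 -> 452067
  Step 3: search space = 452067 -> 226033
  Step 4: search space = 226033 -> 113016
  Step 5: search space = 113016 -> 56508
  Step 6: search space = 56508 -> 28254
  Step 7: search space = 28254 -> 14127
  Step 8: search space = 14127 -> 7063
  Step 9: search space = 7063 -> 3531
  Step 10: search space = 3531 -> 1765
  Step 11: search space = 1765 -> 882
  Step 12: search space = 882 -> 441
  Step 13: search space = 441 -> 220
  Step 14: search space = 220 -> 110
  Step 15: search space = 110 -> 55
  Step 16: search space = 55 -> 27
  Step 17: search space = 27 -> 13
  Step 18: search space = 13 -> 6
  Step 19: search space = 6 -> 3
  Step 20: search space = 3 -> 1
  Step 21: search space = 1 (final check)
Maximum comparisons = floor(log2(1808268)) + 1 = 20 + 1 = 21


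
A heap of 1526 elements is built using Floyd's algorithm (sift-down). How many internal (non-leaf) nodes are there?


Leaf nodes occupy roughly half the array.
Sift-down is called for each internal node, starting from the last one.
Internal nodes = floor(n/2) = floor(1526/2) = 763


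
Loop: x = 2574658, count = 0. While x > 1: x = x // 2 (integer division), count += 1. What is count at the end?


The variable x halves each step:
x = 2574658 -> 1287329 -> 643664 -> 321832 -> 160916 -> 80458 -> 40229 -> 20114 -> 10057 -> 5028 -> 2514 -> 1257 -> 628 -> 314 -> 157 -> 78 -> 39 -> 19 -> 9 -> 4 -> 2 -> 1
Number of halvings = floor(log2(2574658)) = 21


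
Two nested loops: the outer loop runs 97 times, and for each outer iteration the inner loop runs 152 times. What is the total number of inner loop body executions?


Outer loop: 97 iterations
Inner loop: 152 iterations per outer iteration
Total = 97 * 152 = 14744


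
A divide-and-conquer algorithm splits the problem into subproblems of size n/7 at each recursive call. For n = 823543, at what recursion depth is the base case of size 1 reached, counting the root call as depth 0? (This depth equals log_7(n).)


At each depth, the problem size is divided by 7:
  Depth 0: problem size = 823543
  Depth 1: problem size = 117649
  Depth 2: problem size = 16807
  Depth 3: problem size = 2401
  Depth 4: problem size = 343
  Depth 5: problem size = 49
  Depth 6: problem size = 7
  Depth 7: problem size = 1 (base case)
The base case is reached at depth log_7(823543) = 7 (the tree has 8 levels counting depth 0, but the depth asked for is 7).
Recursion depth = 7


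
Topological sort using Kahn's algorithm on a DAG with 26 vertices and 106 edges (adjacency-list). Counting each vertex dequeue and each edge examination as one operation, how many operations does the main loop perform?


Kahn's algorithm:
  1. Compute in-degrees: O(V + E)
  2. Process queue: each vertex dequeued once (O(V))
     each edge examined once (O(E))
Total = V + E = 26 + 106 = 132


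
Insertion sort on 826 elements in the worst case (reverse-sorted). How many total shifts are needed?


In the worst case (reverse-sorted), each element shifts past all previous:
  Element 1: 1 shifts
  Element 2: 2 shifts
  Element 3: 3 shifts
  Element 4: 4 shifts
  Element 5: 5 shifts
  ...
  Element 825: 825 shifts
Total = 1 + 2 + ... + 825
= 826*(826-1)/2 = 340725


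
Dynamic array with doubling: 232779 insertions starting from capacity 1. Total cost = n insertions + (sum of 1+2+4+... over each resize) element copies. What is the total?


n = 232779
Insertion costs: 232779
Resizes copy 1, 2, 4, ... up to the largest power of 2 that is <= n-1 = 232778, i.e. 131072.
Copy costs = 1 + 2 + 4 + 8 + 16 + 32 + 64 + 128 + 256 + 512 + 1024 + 2048 + 4096 + 8192 + 16384 + 32768 + 65536 + 131072 = 262143
Total = 232779 + 262143 = 494922


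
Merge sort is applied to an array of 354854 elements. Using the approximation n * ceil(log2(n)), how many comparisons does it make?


Merge sort divides the array into halves recursively.
Number of levels = ceil(log2(354854)) = 19
At each level, approximately n = 354854 comparisons are needed for merging.
Total comparisons ~ n * ceil(log2(n)) = 354854 * 19 = 6742226


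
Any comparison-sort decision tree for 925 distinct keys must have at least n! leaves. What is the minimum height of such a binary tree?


A binary decision tree of height h has at most 2^h leaves and needs at least n! of them, so h >= ceil(log2(n!)).
925! is far too large to multiply out, so use Stirling's series:
  ln(n!) ~ n ln n - n + (1/2) ln(2 pi n) + 1/(12n)  (error below 1/(360 n^3), negligible here)
  ln(925) = 6.8297937
  n ln n = 925 * 6.8297937 = 6317.5592
  (1/2) ln(2 pi * 925) = (1/2) ln(5811.9464) = 4.3338
  1/(12*925) = 0.0001
  ln(925!) ~ 6317.5592 - 925 + 4.3338 + 0.0001 = 5396.8931
Convert to base 2: log2(925!) = 5396.8931 / ln 2 = 5396.8931 / 0.69314718 = 7786.0709
ceil(7786.0709) = 7787


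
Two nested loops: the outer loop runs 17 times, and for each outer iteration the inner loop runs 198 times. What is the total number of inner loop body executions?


Outer loop: 17 iterations
Inner loop: 198 iterations per outer iteration
Total = 17 * 198 = 3366


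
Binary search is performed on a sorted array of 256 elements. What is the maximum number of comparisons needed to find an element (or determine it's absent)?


Binary search halves the search space each comparison:
  Step 1: search space = 256 -> 128
  Step 2: search space = 128 -> 64
  Step 3: search space = 64 -> 32
  Step 4: search space = 32 -> 16
  Step 5: search space = 16 -> 8
  Step 6: search space = 8 -> 4
  Step 7: search space = 4 -> 2
  Step 8: search space = 2 -> 1
  Step 9: search space = 1 (final check)
Maximum comparisons = floor(log2(256)) + 1 = 8 + 1 = 9


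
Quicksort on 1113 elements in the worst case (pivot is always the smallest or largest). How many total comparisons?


In the worst case, each partition step picks the worst pivot:
  Partition 1: 1112 comparisons (n-1 elements to compare)
  Partition 2: 1111 comparisons
  Partition 3: 1110 comparisons
  Partition 4: 1109 comparisons
  Partition 5: 1108 comparisons
  ...
  Last partition: 0 comparisons
Total = (n-1) + (n-2) + ... + 1 + 0 = n*(n-1)/2
= 1113*1112/2 = 618828


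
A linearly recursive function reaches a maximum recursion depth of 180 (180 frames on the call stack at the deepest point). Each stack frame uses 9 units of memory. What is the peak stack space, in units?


Maximum recursion depth = 180 frames
Memory per frame = 9 units
Total stack space = depth * frame_size
= 180 * 9 = 1620


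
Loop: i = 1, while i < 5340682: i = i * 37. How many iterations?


i multiplies by 37 each step:
i = 1 -> 37 -> 1369 -> 50653 -> 1874161 -> 69343957 (stop)
Iterations = ceil(log_37(5340682)) = 5


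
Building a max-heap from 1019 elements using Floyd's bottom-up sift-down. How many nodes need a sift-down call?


In a heap of 1019 elements (0-indexed array):
  Last element index: 1018
  Parent of last element: floor((1018 - 1) / 2) = 508
  Internal nodes: indices 0 to 508
  Count = floor(1019/2) = 509


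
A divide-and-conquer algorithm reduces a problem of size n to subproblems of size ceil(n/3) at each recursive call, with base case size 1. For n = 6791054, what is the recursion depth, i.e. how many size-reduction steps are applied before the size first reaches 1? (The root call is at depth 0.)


Each step divides the size by 3 (rounding up); after k steps the size is ceil(n/3^k), which equals 1 exactly when 3^k >= n.
So the depth is the smallest k with 3^k >= 6791054, i.e. ceil(log_3(6791054)).
3^14 = 4782969 < 6791054 <= 14348907 = 3^15
Recursion depth = 15


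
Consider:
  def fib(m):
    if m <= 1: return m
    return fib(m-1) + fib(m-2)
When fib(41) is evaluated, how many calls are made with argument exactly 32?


Let N(m) = number of times fib(m) is called while evaluating fib(41).
N(41) = 1 (the initial call).
N(40) = 1 (only fib(41) calls it).
For 1 <= m <= 39: fib(m) is called by fib(m+1) and fib(m+2), so
  N(m) = N(m+1) + N(m+2).
fib(0) is called only by fib(2), so N(0) = N(2).
Walk down from m=41:
  N(41)=1, N(40)=1, N(39)=2, N(38)=3, N(37)=5, N(36)=8, N(35)=13, N(34)=21, N(33)=34, N(32)=55
N(32) = 55


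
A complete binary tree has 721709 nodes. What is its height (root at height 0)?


In a complete binary tree, level k holds nodes 2^k .. 2^(k+1)-1 (1-indexed).
Height = floor(log2(n)) = floor(log2(721709)) = 19
Check: 2^19 = 524288 <= 721709 < 1048576 = 2^20


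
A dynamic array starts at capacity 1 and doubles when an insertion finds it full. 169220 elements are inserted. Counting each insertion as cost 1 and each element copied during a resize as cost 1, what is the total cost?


n = 169220
Insertion costs: 169220
Resizes copy 1, 2, 4, ... up to the largest power of 2 that is <= n-1 = 169219, i.e. 131072.
Copy costs = 1 + 2 + 4 + 8 + 16 + 32 + 64 + 128 + 256 + 512 + 1024 + 2048 + 4096 + 8192 + 16384 + 32768 + 65536 + 131072 = 262143
Total = 169220 + 262143 = 431363


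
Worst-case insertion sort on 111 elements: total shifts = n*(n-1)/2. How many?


Sum of shifts = 1 + 2 + 3 + ... + 110
= 111 * 110 / 2
= 12210 / 2
= 6105


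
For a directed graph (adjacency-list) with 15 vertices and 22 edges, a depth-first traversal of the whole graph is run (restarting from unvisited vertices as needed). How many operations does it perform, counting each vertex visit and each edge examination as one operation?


A full DFS traversal visits each vertex once and examines each edge once.
V = 15
E = 22
Sum = 15 + 22 = 37


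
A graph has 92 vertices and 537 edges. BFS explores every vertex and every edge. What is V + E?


A full BFS traversal dequeues each vertex once and examines each edge once.
Vertex visits: 92
Edge visits: 537
V + E = 92 + 537 = 629


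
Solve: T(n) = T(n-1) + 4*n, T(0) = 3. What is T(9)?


Expanding the recurrence:
T(9) = T(8) + 4*9
       = T(7) + 4*8 + 4*9
       ...
       = T(0) + 4*(1 + 2 + ... + 9)
       = 3 + 4 * 9*10/2
       = 3 + 4 * 45
       = 3 + 180 = 183


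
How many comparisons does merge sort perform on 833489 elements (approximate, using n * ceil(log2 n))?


Recursion depth: ceil(log2(833489)) = 20
Each recursion level merges n = 833489 elements
Total = 833489 * 20 = 16669780


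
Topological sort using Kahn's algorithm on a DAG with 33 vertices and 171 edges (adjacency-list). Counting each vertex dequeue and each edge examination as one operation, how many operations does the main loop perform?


Kahn's algorithm:
  1. Compute in-degrees: O(V + E)
  2. Process queue: each vertex dequeued once (O(V))
     each edge examined once (O(E))
Total = V + E = 33 + 171 = 204


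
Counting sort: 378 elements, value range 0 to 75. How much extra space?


n = 378 (output array)
k = 76 (count array for 76 distinct values)
Extra space = 378 + 76 = 454


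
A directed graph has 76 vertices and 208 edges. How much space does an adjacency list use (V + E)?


Adjacency list: one list head per vertex + one entry per edge
Vertex heads: 76
Edge entries: 208
Total = 76 + 208 = 284


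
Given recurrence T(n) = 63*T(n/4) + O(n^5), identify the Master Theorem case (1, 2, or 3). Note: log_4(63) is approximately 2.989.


Master Theorem parameters: a=63, b=4, c=5
log_b(a) = 2.989
Compare b^c with a: 4^5 = 1024 > 63, so c > log_b(a).
Comparing c=5 vs log_b(a)=2.989:
5 > 2.989 => Case 3
Result: T(n) = O(n^5)
Master Theorem case = 3


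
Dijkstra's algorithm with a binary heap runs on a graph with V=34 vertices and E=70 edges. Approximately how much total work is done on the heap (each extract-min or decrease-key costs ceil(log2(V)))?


Dijkstra with a binary heap: each vertex is extracted once, each edge may relax once.
Each heap operation costs O(log V).
V + E = 34 + 70 = 104
ceil(log2(34)) = 6 (since 2^5 = 32 < 34 <= 64 = 2^6)
Total heap work = (V+E) * ceil(log2(V)) = 104 * 6 = 624


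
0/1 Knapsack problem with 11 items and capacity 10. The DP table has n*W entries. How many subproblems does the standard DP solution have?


The DP table is indexed by (item, capacity).
Rows: 11 items
Columns: 10 capacity values (1 to W)
Total subproblems = 11 * 10 = 110


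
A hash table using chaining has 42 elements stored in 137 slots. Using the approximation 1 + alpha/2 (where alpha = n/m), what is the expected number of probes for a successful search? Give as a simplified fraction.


Load factor alpha = n/m = 42/137
Expected probes = 1 + alpha/2 = 1 + 42/(2*137)
= 1 + 42/274
= 274/274 + 42/274
= 316/274
Simplify: 158/137


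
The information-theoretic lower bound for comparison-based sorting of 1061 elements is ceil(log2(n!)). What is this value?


A binary decision tree of height h has at most 2^h leaves and needs at least n! of them, so h >= ceil(log2(n!)).
1061! is far too large to multiply out, so use Stirling's series:
  ln(n!) ~ n ln n - n + (1/2) ln(2 pi n) + 1/(12n)  (error below 1/(360 n^3), negligible here)
  ln(1061) = 6.9669671
  n ln n = 1061 * 6.9669671 = 7391.9521
  (1/2) ln(2 pi * 1061) = (1/2) ln(6666.4596) = 4.4024
  1/(12*1061) = 0.0001
  ln(1061!) ~ 7391.9521 - 1061 + 4.4024 + 0.0001 = 6335.3546
Convert to base 2: log2(1061!) = 6335.3546 / ln 2 = 6335.3546 / 0.69314718 = 9139.9847
ceil(9139.9847) = 9140


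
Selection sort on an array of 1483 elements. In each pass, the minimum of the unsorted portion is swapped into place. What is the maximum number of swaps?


Selection sort performs one swap per pass:
  Pass 1: find min in positions 0 to 1482, swap with position 0
  Pass 2: find min in positions 1 to 1482, swap with position 1
  Pass 3: find min in positions 2 to 1482, swap with position 2
  Pass 4: find min in positions 3 to 1482, swap with position 3
  Pass 5: find min in positions 4 to 1482, swap with position 4
  ... (1477 more passes)
Total passes (and swaps) = n - 1 = 1483 - 1 = 1482


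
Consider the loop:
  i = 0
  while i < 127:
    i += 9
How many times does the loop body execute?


Starting at i = 0, each iteration adds 9.
Iterations until i >= 127:
  Iteration 1: i = 0 -> i = 9
  Iteration 2: i = 9 -> i = 18
  Iteration 3: i = 18 -> i = 27
  Iteration 4: i = 27 -> i = 36
  Iteration 5: i = 36 -> i = 45
  Iteration 6: i = 45 -> i = 54
  Iteration 7: i = 54 -> i = 63
  Iteration 8: i = 63 -> i = 72
  ... continuing ...
Total iterations = ceil(127/9) = 15


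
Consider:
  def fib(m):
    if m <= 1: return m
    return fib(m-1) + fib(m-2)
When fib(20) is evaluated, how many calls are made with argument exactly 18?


Let N(m) = number of times fib(m) is called while evaluating fib(20).
N(20) = 1 (the initial call).
N(19) = 1 (only fib(20) calls it).
For 1 <= m <= 18: fib(m) is called by fib(m+1) and fib(m+2), so
  N(m) = N(m+1) + N(m+2).
fib(0) is called only by fib(2), so N(0) = N(2).
Walk down from m=20:
  N(20)=1, N(19)=1, N(18)=2
N(18) = 2


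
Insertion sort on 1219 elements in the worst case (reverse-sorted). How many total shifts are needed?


In the worst case (reverse-sorted), each element shifts past all previous:
  Element 1: 1 shifts
  Element 2: 2 shifts
  Element 3: 3 shifts
  Element 4: 4 shifts
  Element 5: 5 shifts
  ...
  Element 1218: 1218 shifts
Total = 1 + 2 + ... + 1218
= 1219*(1219-1)/2 = 742371


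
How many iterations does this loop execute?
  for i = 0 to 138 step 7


The loop variable i takes values starting at 0 and increments by 7 each iteration.
Sequence: i = 0, 7, 14, 21, 28, 35, 42, 49, 56, ...
The upper bound 138 is inclusive, so the count is floor((last - first) / step) + 1:
floor((138 - 0) / 7) + 1 = floor(138/7) + 1 = 19 + 1 = 20


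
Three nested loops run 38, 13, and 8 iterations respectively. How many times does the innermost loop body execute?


Loop 1 (outermost): 38 iterations
Loop 2 (middle): 13 iterations per outer
Loop 3 (innermost): 8 iterations per middle
Total = 38 * 13 * 8 = 3952


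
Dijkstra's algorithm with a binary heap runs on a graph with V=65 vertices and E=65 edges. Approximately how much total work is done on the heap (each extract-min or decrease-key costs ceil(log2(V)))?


Dijkstra with a binary heap: each vertex is extracted once, each edge may relax once.
Each heap operation costs O(log V).
V + E = 65 + 65 = 130
ceil(log2(65)) = 7 (since 2^6 = 64 < 65 <= 128 = 2^7)
Total heap work = (V+E) * ceil(log2(V)) = 130 * 7 = 910


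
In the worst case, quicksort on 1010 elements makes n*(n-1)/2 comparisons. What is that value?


Sum of comparisons per partition:
1009 + 1008 + ... + 1 + 0
= 1010 * (1010 - 1) / 2
= 1010 * 1009 / 2
= 509545


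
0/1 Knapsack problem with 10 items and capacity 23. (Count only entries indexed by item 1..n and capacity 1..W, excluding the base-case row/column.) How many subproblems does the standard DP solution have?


The DP table is indexed by (item, capacity).
Rows: 10 items
Columns: 23 capacity values (1 to W)
Total subproblems = 10 * 23 = 230


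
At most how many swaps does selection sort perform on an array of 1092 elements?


Each of the 1091 passes places one element in its final position.
Pass 1: swap minimum into position 0
Pass 2: swap minimum of remaining into position 1
...
Pass 1091: last two elements, one swap
Maximum swaps = 1092 - 1 = 1091


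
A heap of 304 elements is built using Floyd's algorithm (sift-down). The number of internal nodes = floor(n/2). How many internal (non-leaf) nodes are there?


Leaf nodes occupy roughly half the array.
Sift-down is called for each internal node, starting from the last one.
Internal nodes = floor(n/2) = floor(304/2) = 152


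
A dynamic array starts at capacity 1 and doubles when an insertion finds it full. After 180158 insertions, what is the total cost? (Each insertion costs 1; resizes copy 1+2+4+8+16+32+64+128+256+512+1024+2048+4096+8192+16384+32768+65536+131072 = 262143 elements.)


Insertion cost: 180158 (one per element)
Resizes occur just before inserting elements 2, 3, 5, 9, ...
Elements copied at each resize: 1 + 2 + 4 + 8 + 16 + 32 + 64 + 128 + 256 + 512 + 1024 + 2048 + 4096 + 8192 + 16384 + 32768 + 65536 + 131072
Sum of copies = 262143 (geometric series: 2^k - 1)
Total = 180158 + 262143 = 442301


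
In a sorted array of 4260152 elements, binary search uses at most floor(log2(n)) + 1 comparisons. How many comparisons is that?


Halving sequence: 4260152 -> 2130076 -> 1065038 -> 532519 -> 266259 -> 133129 -> 66564 -> 33282 -> 16641 -> 8320 -> 4160 -> 2080 -> 1040 -> 520 -> 260 -> 130 -> 65 -> 32 -> 16 -> 8 -> 4 -> 2 -> 1
Number of halvings = 22
Max comparisons = 22 + 1 = 23


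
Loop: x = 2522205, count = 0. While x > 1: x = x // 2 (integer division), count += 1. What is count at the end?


The variable x halves each step:
x = 2522205 -> 1261102 -> 630551 -> 315275 -> 157637 -> 78818 -> 39409 -> 19704 -> 9852 -> 4926 -> 2463 -> 1231 -> 615 -> 307 -> 153 -> 76 -> 38 -> 19 -> 9 -> 4 -> 2 -> 1
Number of halvings = floor(log2(2522205)) = 21


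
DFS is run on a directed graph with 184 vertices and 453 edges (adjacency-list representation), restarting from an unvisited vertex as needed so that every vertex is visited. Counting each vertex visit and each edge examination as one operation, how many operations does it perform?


A full DFS traversal processes each vertex exactly once (push/pop on stack).
Each directed edge is examined once.
V = 184, E = 453
V + E = 637


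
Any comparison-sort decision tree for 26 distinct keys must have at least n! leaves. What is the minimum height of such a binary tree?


A binary decision tree of height h has at most 2^h leaves and needs at least n! of them, so h >= ceil(log2(n!)).
Compute 26! as a running product:
  x2 = 2, x3 = 6, x4 = 24, x5 = 120
  x6 = 720, x7 = 5040, x8 = 40320, x9 = 362880
  x10 = 3628800, x11 = 39916800, x12 = 479001600, x13 = 6227020800
  x14 = 87178291200, x15 = 1307674368000, x16 = 20922789888000, x17 = 355687428096000
  x18 = 6402373705728000, x19 = 121645100408832000, x20 = 2432902008176640000, x21 = 51090942171709440000
  x22 = 1124000727777607680000, x23 = 25852016738884976640000, x24 = 620448401733239439360000, x25 = 15511210043330985984000000
  x26 = 403291461126605635584000000
26! = 403291461126605635584000000
Bracket between powers of 2:
  2^88 = 309485009821345068724781056 < 403291461126605635584000000 <= 618970019642690137449562112 = 2^89
So ceil(log2(26!)) = 89


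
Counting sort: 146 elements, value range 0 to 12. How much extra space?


n = 146 (output array)
k = 13 (count array for 13 distinct values)
Extra space = 146 + 13 = 159


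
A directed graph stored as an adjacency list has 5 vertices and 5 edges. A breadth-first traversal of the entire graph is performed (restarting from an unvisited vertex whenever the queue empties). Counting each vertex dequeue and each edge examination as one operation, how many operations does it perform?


A full BFS traversal dequeues each vertex once and examines each edge once.
Vertex visits: 5
Edge visits: 5
V + E = 5 + 5 = 10


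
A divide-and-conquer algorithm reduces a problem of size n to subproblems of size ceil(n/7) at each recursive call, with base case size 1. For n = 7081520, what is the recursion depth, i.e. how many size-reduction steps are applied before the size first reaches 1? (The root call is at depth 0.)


Each step divides the size by 7 (rounding up); after k steps the size is ceil(n/7^k), which equals 1 exactly when 7^k >= n.
So the depth is the smallest k with 7^k >= 7081520, i.e. ceil(log_7(7081520)).
7^8 = 5764801 < 7081520 <= 40353607 = 7^9
Recursion depth = 9


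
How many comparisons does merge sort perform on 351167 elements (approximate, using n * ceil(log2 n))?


Recursion depth: ceil(log2(351167)) = 19
Each recursion level merges n = 351167 elements
Total = 351167 * 19 = 6672173


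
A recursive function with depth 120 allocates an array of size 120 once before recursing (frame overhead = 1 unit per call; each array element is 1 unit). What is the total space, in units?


Array allocation: 120 units (allocated once)
Stack frames: 120 deep * 1 per frame = 120 units
Total = 120 + 120 = 240


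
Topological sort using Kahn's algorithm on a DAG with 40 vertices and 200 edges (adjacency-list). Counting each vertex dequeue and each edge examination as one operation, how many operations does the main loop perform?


Kahn's algorithm:
  1. Compute in-degrees: O(V + E)
  2. Process queue: each vertex dequeued once (O(V))
     each edge examined once (O(E))
Total = V + E = 40 + 200 = 240


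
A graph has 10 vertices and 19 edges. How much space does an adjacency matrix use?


Adjacency matrix: V x V grid of entries
Space = V^2 = 10^2 = 10 * 10 = 100


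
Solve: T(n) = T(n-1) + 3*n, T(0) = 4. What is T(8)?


Expanding the recurrence:
T(8) = T(7) + 3*8
       = T(6) + 3*7 + 3*8
       ...
       = T(0) + 3*(1 + 2 + ... + 8)
       = 4 + 3 * 8*9/2
       = 4 + 3 * 36
       = 4 + 108 = 112


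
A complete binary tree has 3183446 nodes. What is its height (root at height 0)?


In a complete binary tree, level k holds nodes 2^k .. 2^(k+1)-1 (1-indexed).
Height = floor(log2(n)) = floor(log2(3183446)) = 21
Check: 2^21 = 2097152 <= 3183446 < 4194304 = 2^22


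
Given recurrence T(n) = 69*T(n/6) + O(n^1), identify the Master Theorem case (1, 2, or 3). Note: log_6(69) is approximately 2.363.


Master Theorem parameters: a=69, b=6, c=1
log_b(a) = 2.363
Compare b^c with a: 6^1 = 6 < 69, so c < log_b(a).
Comparing c=1 vs log_b(a)=2.363:
1 < 2.363 => Case 1
Result: T(n) = O(n^(log_6 69)) ~ O(n^2.363)
Master Theorem case = 1


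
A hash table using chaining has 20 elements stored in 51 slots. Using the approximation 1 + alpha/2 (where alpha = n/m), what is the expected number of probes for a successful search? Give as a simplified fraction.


Load factor alpha = n/m = 20/51
Expected probes = 1 + alpha/2 = 1 + 20/(2*51)
= 1 + 20/102
= 102/102 + 20/102
= 122/102
Simplify: 61/51


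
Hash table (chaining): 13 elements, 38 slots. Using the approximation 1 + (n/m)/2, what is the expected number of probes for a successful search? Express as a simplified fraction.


Computing expected probes:
alpha = 13/38
= 1 + alpha/2
= 1 + 13/(2*38)
= (2*38 + 13) / (2*38)
= 89/76


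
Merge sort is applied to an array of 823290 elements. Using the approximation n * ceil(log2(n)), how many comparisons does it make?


Merge sort divides the array into halves recursively.
Number of levels = ceil(log2(823290)) = 20
At each level, approximately n = 823290 comparisons are needed for merging.
Total comparisons ~ n * ceil(log2(n)) = 823290 * 20 = 16465800


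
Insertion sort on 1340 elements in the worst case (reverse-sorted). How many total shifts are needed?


In the worst case (reverse-sorted), each element shifts past all previous:
  Element 1: 1 shifts
  Element 2: 2 shifts
  Element 3: 3 shifts
  Element 4: 4 shifts
  Element 5: 5 shifts
  ...
  Element 1339: 1339 shifts
Total = 1 + 2 + ... + 1339
= 1340*(1340-1)/2 = 897130


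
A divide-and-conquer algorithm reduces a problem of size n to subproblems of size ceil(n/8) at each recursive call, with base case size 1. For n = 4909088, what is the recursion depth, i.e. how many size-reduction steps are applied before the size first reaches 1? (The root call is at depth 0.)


Each step divides the size by 8 (rounding up); after k steps the size is ceil(n/8^k), which equals 1 exactly when 8^k >= n.
So the depth is the smallest k with 8^k >= 4909088, i.e. ceil(log_8(4909088)).
8^7 = 2097152 < 4909088 <= 16777216 = 8^8
Recursion depth = 8


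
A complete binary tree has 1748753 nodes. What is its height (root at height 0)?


In a complete binary tree, level k holds nodes 2^k .. 2^(k+1)-1 (1-indexed).
Height = floor(log2(n)) = floor(log2(1748753)) = 20
Check: 2^20 = 1048576 <= 1748753 < 2097152 = 2^21


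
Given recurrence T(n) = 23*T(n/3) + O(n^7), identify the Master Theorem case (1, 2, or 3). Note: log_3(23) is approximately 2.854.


Master Theorem parameters: a=23, b=3, c=7
log_b(a) = 2.854
Compare b^c with a: 3^7 = 2187 > 23, so c > log_b(a).
Comparing c=7 vs log_b(a)=2.854:
7 > 2.854 => Case 3
Result: T(n) = O(n^7)
Master Theorem case = 3


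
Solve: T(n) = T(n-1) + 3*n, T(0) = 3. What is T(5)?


Expanding the recurrence:
T(5) = T(4) + 3*5
       = T(3) + 3*4 + 3*5
       ...
       = T(0) + 3*(1 + 2 + ... + 5)
       = 3 + 3 * 5*6/2
       = 3 + 3 * 15
       = 3 + 45 = 48


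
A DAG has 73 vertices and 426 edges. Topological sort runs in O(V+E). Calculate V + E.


V = 73 (vertex processing)
E = 426 (edge processing)
V + E = 73 + 426 = 499


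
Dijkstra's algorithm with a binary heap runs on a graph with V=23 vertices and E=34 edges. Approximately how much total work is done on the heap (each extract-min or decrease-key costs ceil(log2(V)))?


Dijkstra with a binary heap: each vertex is extracted once, each edge may relax once.
Each heap operation costs O(log V).
V + E = 23 + 34 = 57
ceil(log2(23)) = 5 (since 2^4 = 16 < 23 <= 32 = 2^5)
Total heap work = (V+E) * ceil(log2(V)) = 57 * 5 = 285


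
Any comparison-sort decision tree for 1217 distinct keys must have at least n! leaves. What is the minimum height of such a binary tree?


A binary decision tree of height h has at most 2^h leaves and needs at least n! of them, so h >= ceil(log2(n!)).
1217! is far too large to multiply out, so use Stirling's series:
  ln(n!) ~ n ln n - n + (1/2) ln(2 pi n) + 1/(12n)  (error below 1/(360 n^3), negligible here)
  ln(1217) = 7.1041441
  n ln n = 1217 * 7.1041441 = 8645.7434
  (1/2) ln(2 pi * 1217) = (1/2) ln(7646.6365) = 4.4710
  1/(12*1217) = 0.0001
  ln(1217!) ~ 8645.7434 - 1217 + 4.4710 + 0.0001 = 7433.2145
Convert to base 2: log2(1217!) = 7433.2145 / ln 2 = 7433.2145 / 0.69314718 = 10723.8617
ceil(10723.8617) = 10724


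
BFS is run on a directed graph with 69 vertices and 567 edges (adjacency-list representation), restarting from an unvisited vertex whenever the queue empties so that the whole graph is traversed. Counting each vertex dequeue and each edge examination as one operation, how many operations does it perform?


A full BFS traversal dequeues each vertex exactly once and examines each directed edge exactly once.
V = 69 (vertex processing cost)
E = 567 (edge examination cost)
Total operations proportional to V + E = 69 + 567 = 636


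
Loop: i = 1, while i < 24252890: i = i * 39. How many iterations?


i multiplies by 39 each step:
i = 1 -> 39 -> 1521 -> 59319 -> 2313441 -> 90224199 (stop)
Iterations = ceil(log_39(24252890)) = 5


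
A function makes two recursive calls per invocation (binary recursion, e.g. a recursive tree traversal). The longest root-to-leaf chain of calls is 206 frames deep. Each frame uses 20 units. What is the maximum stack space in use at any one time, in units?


Binary recursion: the two calls run one after the other, so only one root-to-leaf chain of frames is on the stack at a time.
Maximum depth (longest chain) = 206 frames
Each frame = 20 units
Max stack space = 206 * 20 = 4120


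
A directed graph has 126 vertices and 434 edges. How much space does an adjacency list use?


Adjacency list: one list head per vertex + one entry per edge
Vertex heads: 126
Edge entries: 434
Total = 126 + 434 = 560


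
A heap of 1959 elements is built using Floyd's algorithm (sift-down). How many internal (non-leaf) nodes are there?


Leaf nodes occupy roughly half the array.
Sift-down is called for each internal node, starting from the last one.
Internal nodes = floor(n/2) = floor(1959/2) = 979


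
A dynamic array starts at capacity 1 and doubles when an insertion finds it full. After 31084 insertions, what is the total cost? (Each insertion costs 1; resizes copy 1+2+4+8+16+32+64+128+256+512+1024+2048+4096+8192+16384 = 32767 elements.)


Insertion cost: 31084 (one per element)
Resizes occur just before inserting elements 2, 3, 5, 9, ...
Elements copied at each resize: 1 + 2 + 4 + 8 + 16 + 32 + 64 + 128 + 256 + 512 + 1024 + 2048 + 4096 + 8192 + 16384
Sum of copies = 32767 (geometric series: 2^k - 1)
Total = 31084 + 32767 = 63851


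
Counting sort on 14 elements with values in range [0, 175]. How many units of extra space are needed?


Output array size: 14 (to store sorted result)
Count array size: 176 (one slot per possible value, range 0 to 175)
Total extra space = 14 + 176 = 190


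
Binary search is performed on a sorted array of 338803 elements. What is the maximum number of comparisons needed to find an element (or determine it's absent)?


Binary search halves the search space each comparison:
  Step 1: search space = 338803 -> 169401
  Step 2: search space = 169401 -> 84700
  Step 3: search space = 84700 -> 42350
  Step 4: search space = 42350 -> 21175
  Step 5: search space = 21175 -> 10587
  Step 6: search space = 10587 -> 5293
  Step 7: search space = 5293 -> 2646
  Step 8: search space = 2646 -> 1323
  Step 9: search space = 1323 -> 661
  Step 10: search space = 661 -> 330
  Step 11: search space = 330 -> 165
  Step 12: search space = 165 -> 82
  Step 13: search space = 82 -> 41
  Step 14: search space = 41 -> 20
  Step 15: search space = 20 -> 10
  Step 16: search space = 10 -> 5
  Step 17: search space = 5 -> 2
  Step 18: search space = 2 -> 1
  Step 19: search space = 1 (final check)
Maximum comparisons = floor(log2(338803)) + 1 = 18 + 1 = 19


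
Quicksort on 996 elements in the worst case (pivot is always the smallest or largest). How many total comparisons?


In the worst case, each partition step picks the worst pivot:
  Partition 1: 995 comparisons (n-1 elements to compare)
  Partition 2: 994 comparisons
  Partition 3: 993 comparisons
  Partition 4: 992 comparisons
  Partition 5: 991 comparisons
  ...
  Last partition: 0 comparisons
Total = (n-1) + (n-2) + ... + 1 + 0 = n*(n-1)/2
= 996*995/2 = 495510


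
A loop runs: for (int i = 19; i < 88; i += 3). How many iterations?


Loop starts at i = 19, increments by 3, stops when i >= 88.
Number of iterations = ceil((88 - 19) / 3)
= ceil(69 / 3)
= 23


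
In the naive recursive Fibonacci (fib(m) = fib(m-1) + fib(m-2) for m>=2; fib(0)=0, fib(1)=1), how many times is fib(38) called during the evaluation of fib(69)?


Let N(m) = number of times fib(m) is called while evaluating fib(69).
N(69) = 1 (the initial call).
N(68) = 1 (only fib(69) calls it).
For 1 <= m <= 67: fib(m) is called by fib(m+1) and fib(m+2), so
  N(m) = N(m+1) + N(m+2).
fib(0) is called only by fib(2), so N(0) = N(2).
Walk down from m=69:
  N(69)=1, N(68)=1, N(67)=2, N(66)=3, N(65)=5, N(64)=8, N(63)=13, N(62)=21, N(61)=34, N(60)=55, N(59)=89, N(58)=144, N(57)=233, N(56)=377, N(55)=610, N(54)=987, N(53)=1597, N(52)=2584, N(51)=4181, N(50)=6765, N(49)=10946, N(48)=17711, N(47)=28657, N(46)=46368, N(45)=75025, N(44)=121393, N(43)=196418, N(42)=317811, N(41)=514229, N(40)=832040, N(39)=1346269, N(38)=2178309
N(38) = 2178309


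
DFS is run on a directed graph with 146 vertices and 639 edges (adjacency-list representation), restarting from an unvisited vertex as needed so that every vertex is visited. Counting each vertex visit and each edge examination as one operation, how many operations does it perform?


A full DFS traversal processes each vertex exactly once (push/pop on stack).
Each directed edge is examined once.
V = 146, E = 639
V + E = 785


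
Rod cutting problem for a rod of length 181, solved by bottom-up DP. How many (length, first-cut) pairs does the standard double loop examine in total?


For each subproblem length i = 1..181, the inner loop considers i possible first cuts.
Total = 1 + 2 + ... + 181
= 181*(181+1)/2
= 181*182/2 = 16471


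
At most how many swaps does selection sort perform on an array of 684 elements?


Each of the 683 passes places one element in its final position.
Pass 1: swap minimum into position 0
Pass 2: swap minimum of remaining into position 1
...
Pass 683: last two elements, one swap
Maximum swaps = 684 - 1 = 683


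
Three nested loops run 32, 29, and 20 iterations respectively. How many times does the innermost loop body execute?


Loop 1 (outermost): 32 iterations
Loop 2 (middle): 29 iterations per outer
Loop 3 (innermost): 20 iterations per middle
Total = 32 * 29 * 20 = 18560


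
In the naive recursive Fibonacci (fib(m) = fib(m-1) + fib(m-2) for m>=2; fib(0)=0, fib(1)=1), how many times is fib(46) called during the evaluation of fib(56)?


Let N(m) = number of times fib(m) is called while evaluating fib(56).
N(56) = 1 (the initial call).
N(55) = 1 (only fib(56) calls it).
For 1 <= m <= 54: fib(m) is called by fib(m+1) and fib(m+2), so
  N(m) = N(m+1) + N(m+2).
fib(0) is called only by fib(2), so N(0) = N(2).
Walk down from m=56:
  N(56)=1, N(55)=1, N(54)=2, N(53)=3, N(52)=5, N(51)=8, N(50)=13, N(49)=21, N(48)=34, N(47)=55, N(46)=89
N(46) = 89
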